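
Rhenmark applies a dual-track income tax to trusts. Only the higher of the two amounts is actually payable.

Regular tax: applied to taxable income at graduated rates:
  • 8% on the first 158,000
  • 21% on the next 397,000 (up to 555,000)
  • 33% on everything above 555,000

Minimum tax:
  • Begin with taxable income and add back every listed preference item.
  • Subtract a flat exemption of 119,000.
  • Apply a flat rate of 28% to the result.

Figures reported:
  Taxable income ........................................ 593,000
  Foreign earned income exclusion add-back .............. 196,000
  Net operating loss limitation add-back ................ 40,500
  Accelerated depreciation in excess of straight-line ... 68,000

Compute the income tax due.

Regular tax:
  158,000 × 8% = 12,640
  397,000 × 21% = 83,370
  38,000 × 33% = 12,540
  → 108,550

Minimum tax:
  Adjusted income: 593,000 + 196,000 + 40,500 + 68,000 = 897,500
  Less exemption 119,000 → base 778,500
  778,500 × 28% = 217,980

217,980 > 108,550, so the minimum tax is the binding amount.

217,980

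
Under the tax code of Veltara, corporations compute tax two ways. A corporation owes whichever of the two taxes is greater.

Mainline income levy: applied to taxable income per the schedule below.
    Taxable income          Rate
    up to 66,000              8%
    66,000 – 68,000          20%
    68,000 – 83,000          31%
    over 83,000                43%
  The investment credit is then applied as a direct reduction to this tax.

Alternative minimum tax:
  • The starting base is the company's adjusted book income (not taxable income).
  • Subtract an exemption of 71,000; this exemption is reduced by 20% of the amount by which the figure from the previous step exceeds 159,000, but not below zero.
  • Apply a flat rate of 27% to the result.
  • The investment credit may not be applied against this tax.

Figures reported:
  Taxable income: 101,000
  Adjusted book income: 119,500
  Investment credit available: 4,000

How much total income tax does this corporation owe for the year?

Alternative minimum tax:
  Base (adjusted book income): 119,500
  Exemption: 119,500 ≤ 159,000, so full 71,000 applies
  Base: 119,500 − 71,000 = 48,500
  48,500 × 27% = 13,095

Mainline income levy:
  66,000 × 8% = 5,280
  2,000 × 20% = 400
  15,000 × 31% = 4,650
  18,000 × 43% = 7,740
  → 18,070
  Less investment credit 4,000 → 14,070

14,070 > 13,095, so the mainline income levy governs.

14,070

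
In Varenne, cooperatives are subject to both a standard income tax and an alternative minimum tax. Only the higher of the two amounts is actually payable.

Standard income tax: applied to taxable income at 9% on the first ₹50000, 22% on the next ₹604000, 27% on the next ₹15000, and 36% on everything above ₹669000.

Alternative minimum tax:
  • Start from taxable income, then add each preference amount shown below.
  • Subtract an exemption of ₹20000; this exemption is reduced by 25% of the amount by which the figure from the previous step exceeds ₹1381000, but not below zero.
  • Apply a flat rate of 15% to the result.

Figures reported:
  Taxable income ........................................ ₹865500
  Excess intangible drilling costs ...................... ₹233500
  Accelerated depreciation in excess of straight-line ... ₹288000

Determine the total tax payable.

₹212170

Alternative minimum tax:
  Adjusted income: ₹865500 + ₹233500 + ₹288000 = ₹1387000
  Exemption: ₹20000 − 25% × (₹1387000 − ₹1381000) = ₹20000 − ₹1500 = ₹18500
  Base: ₹1387000 − ₹18500 = ₹1368500
  ₹1368500 × 15% = ₹205275

Standard income tax:
  ₹50000 × 9% = ₹4500
  ₹604000 × 22% = ₹132880
  ₹15000 × 27% = ₹4050
  ₹196500 × 36% = ₹70740
  → ₹212170

₹212170 > ₹205275, so the standard income tax governs.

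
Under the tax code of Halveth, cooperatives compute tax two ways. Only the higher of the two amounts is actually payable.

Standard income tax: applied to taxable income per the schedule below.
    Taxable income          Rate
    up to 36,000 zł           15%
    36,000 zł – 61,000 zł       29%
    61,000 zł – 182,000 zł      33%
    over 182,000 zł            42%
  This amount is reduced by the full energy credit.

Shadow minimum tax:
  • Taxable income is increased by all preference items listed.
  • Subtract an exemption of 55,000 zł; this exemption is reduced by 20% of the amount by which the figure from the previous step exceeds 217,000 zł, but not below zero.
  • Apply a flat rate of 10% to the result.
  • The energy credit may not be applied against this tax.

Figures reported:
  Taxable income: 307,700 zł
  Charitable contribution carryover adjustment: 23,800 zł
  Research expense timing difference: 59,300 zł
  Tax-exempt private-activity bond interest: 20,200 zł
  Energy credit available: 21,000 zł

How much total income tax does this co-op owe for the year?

Shadow minimum tax:
  Adjusted income: 307,700 zł + 23,800 zł + 59,300 zł + 20,200 zł = 411,000 zł
  Exemption: 55,000 zł − 20% × (411,000 zł − 217,000 zł) = 55,000 zł − 38,800 zł = 16,200 zł
  Base: 411,000 zł − 16,200 zł = 394,800 zł
  394,800 zł × 10% = 39,480 zł

Standard income tax:
  36,000 zł × 15% = 5,400 zł
  25,000 zł × 29% = 7,250 zł
  121,000 zł × 33% = 39,930 zł
  125,700 zł × 42% = 52,794 zł
  → 105,374 zł
  Less energy credit 21,000 zł → 84,374 zł

84,374 zł > 39,480 zł, so the standard income tax governs.

84,374 zł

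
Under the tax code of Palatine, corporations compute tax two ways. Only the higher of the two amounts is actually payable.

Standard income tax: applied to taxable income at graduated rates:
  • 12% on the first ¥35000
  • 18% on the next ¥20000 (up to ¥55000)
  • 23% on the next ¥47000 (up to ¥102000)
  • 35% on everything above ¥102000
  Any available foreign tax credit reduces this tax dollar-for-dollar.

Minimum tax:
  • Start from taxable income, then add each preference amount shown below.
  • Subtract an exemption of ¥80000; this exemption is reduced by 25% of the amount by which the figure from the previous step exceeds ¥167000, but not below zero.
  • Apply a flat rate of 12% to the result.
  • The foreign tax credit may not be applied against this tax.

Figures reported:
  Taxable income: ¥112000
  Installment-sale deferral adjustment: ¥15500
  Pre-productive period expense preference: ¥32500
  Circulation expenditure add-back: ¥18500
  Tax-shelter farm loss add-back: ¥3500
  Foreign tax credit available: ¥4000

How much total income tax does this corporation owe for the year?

¥18110

Standard income tax:
  ¥35000 × 12% = ¥4200
  ¥20000 × 18% = ¥3600
  ¥47000 × 23% = ¥10810
  ¥10000 × 35% = ¥3500
  → ¥22110
  Less foreign tax credit ¥4000 → ¥18110

Minimum tax:
  Adjusted income: ¥112000 + ¥15500 + ¥32500 + ¥18500 + ¥3500 = ¥182000
  Exemption: ¥80000 − 25% × (¥182000 − ¥167000) = ¥80000 − ¥3750 = ¥76250
  Base: ¥182000 − ¥76250 = ¥105750
  ¥105750 × 12% = ¥12690

¥18110 > ¥12690, so the standard income tax governs.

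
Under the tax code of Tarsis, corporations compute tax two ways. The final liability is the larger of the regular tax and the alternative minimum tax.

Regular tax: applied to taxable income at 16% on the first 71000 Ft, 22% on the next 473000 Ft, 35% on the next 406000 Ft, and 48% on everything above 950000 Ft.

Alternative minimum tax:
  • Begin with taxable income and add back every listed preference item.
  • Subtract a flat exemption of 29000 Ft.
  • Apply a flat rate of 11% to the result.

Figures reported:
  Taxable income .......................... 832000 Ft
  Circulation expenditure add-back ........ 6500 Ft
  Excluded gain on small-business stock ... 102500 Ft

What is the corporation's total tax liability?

216220 Ft

Alternative minimum tax:
  Adjusted income: 832000 Ft + 6500 Ft + 102500 Ft = 941000 Ft
  Less exemption 29000 Ft → base 912000 Ft
  912000 Ft × 11% = 100320 Ft

Regular tax:
  71000 Ft × 16% = 11360 Ft
  473000 Ft × 22% = 104060 Ft
  288000 Ft × 35% = 100800 Ft
  → 216220 Ft

216220 Ft > 100320 Ft, so the regular tax governs.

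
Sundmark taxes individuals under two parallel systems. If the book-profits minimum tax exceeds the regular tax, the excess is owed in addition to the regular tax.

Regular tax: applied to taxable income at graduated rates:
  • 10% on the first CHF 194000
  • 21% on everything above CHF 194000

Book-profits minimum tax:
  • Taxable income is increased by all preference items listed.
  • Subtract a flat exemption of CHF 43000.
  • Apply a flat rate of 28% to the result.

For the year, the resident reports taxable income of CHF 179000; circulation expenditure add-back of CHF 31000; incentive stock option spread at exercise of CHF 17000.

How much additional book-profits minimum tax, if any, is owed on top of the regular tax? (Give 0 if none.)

Book-profits minimum tax:
  Adjusted income: CHF 179000 + CHF 31000 + CHF 17000 = CHF 227000
  Less exemption CHF 43000 → base CHF 184000
  CHF 184000 × 28% = CHF 51520

Regular tax:
  CHF 179000 × 10% = CHF 17900

Excess of book-profits minimum tax over regular tax: CHF 51520 − CHF 17900 = CHF 33620.

CHF 33620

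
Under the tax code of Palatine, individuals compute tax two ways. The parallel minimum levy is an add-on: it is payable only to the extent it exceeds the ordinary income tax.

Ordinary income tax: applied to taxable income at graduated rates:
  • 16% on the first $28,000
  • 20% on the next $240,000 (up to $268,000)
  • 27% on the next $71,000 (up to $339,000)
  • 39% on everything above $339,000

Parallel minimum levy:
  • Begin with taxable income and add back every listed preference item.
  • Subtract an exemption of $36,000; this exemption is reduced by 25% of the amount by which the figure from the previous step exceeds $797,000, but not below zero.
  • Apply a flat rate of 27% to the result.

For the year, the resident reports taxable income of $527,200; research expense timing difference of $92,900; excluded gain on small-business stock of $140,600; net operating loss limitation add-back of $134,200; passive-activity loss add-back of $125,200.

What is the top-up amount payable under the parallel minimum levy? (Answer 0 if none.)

Ordinary income tax:
  $28,000 × 16% = $4,480
  $240,000 × 20% = $48,000
  $71,000 × 27% = $19,170
  $188,200 × 39% = $73,398
  → $145,048

Parallel minimum levy:
  Adjusted income: $527,200 + $92,900 + $140,600 + $134,200 + $125,200 = $1,020,100
  Exemption: 25% × ($1,020,100 − $797,000) = $55,775 ≥ $36,000, so the exemption is fully phased out
  Base: $1,020,100 − $0 = $1,020,100
  $1,020,100 × 27% = $275,427

Excess of parallel minimum levy over ordinary income tax: $275,427 − $145,048 = $130,379.

$130,379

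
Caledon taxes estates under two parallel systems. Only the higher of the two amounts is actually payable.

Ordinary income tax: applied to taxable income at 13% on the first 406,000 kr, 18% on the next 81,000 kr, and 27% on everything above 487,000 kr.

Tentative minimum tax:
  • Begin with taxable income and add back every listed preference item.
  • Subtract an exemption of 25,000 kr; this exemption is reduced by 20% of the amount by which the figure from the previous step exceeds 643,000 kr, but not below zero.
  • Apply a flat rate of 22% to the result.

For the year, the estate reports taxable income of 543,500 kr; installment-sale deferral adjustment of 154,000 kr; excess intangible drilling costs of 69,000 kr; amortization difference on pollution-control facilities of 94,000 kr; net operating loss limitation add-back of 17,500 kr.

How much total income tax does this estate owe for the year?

193,160 kr

Ordinary income tax:
  406,000 kr × 13% = 52,780 kr
  81,000 kr × 18% = 14,580 kr
  56,500 kr × 27% = 15,255 kr
  → 82,615 kr

Tentative minimum tax:
  Adjusted income: 543,500 kr + 154,000 kr + 69,000 kr + 94,000 kr + 17,500 kr = 878,000 kr
  Exemption: 20% × (878,000 kr − 643,000 kr) = 47,000 kr ≥ 25,000 kr, so the exemption is fully phased out
  Base: 878,000 kr − 0 kr = 878,000 kr
  878,000 kr × 22% = 193,160 kr

193,160 kr > 82,615 kr, so the tentative minimum tax is the binding amount.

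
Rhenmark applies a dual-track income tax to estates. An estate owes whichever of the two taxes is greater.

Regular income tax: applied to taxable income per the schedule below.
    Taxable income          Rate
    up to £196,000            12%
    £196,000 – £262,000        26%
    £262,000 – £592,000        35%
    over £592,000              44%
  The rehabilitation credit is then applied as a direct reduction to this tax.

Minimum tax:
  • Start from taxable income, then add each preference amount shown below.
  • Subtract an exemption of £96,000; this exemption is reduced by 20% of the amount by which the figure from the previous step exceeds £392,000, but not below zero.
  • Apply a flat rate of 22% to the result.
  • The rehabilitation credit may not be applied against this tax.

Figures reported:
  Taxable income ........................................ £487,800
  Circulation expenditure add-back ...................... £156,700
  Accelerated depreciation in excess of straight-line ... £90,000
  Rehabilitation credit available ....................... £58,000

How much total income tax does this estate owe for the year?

£155,540

Minimum tax:
  Adjusted income: £487,800 + £156,700 + £90,000 = £734,500
  Exemption: £96,000 − 20% × (£734,500 − £392,000) = £96,000 − £68,500 = £27,500
  Base: £734,500 − £27,500 = £707,000
  £707,000 × 22% = £155,540

Regular income tax:
  £196,000 × 12% = £23,520
  £66,000 × 26% = £17,160
  £225,800 × 35% = £79,030
  → £119,710
  Less rehabilitation credit £58,000 → £61,710

£155,540 > £61,710, so the minimum tax is the binding amount.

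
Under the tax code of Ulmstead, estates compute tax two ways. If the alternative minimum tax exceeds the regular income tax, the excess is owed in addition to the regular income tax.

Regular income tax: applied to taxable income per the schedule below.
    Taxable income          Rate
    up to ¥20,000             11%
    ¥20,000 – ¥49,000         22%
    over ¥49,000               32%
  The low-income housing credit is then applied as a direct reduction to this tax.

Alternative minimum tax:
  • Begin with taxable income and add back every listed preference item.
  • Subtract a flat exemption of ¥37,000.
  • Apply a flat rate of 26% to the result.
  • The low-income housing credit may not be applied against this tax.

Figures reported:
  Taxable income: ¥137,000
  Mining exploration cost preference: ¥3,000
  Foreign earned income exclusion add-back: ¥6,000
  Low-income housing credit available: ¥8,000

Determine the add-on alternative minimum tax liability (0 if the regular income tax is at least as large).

¥0

Regular income tax:
  ¥20,000 × 11% = ¥2,200
  ¥29,000 × 22% = ¥6,380
  ¥88,000 × 32% = ¥28,160
  → ¥36,740
  Less low-income housing credit ¥8,000 → ¥28,740

Alternative minimum tax:
  Adjusted income: ¥137,000 + ¥3,000 + ¥6,000 = ¥146,000
  Less exemption ¥37,000 → base ¥109,000
  ¥109,000 × 26% = ¥28,340

¥28,340 ≤ ¥28,740, so no add-on is due.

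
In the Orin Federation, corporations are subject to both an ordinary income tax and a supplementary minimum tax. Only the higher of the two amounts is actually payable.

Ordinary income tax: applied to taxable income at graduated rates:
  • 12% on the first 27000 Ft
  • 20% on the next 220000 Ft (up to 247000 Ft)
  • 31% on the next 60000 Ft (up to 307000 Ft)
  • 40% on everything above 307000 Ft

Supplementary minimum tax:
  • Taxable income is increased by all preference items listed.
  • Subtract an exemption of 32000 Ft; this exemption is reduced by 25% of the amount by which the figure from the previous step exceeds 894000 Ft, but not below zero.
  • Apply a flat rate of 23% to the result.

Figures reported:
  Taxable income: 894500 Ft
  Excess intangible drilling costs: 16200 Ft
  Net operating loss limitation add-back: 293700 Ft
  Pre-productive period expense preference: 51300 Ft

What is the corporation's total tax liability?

300840 Ft

Supplementary minimum tax:
  Adjusted income: 894500 Ft + 16200 Ft + 293700 Ft + 51300 Ft = 1255700 Ft
  Exemption: 25% × (1255700 Ft − 894000 Ft) = 90425 Ft ≥ 32000 Ft, so the exemption is fully phased out
  Base: 1255700 Ft − 0 Ft = 1255700 Ft
  1255700 Ft × 23% = 288811 Ft

Ordinary income tax:
  27000 Ft × 12% = 3240 Ft
  220000 Ft × 20% = 44000 Ft
  60000 Ft × 31% = 18600 Ft
  587500 Ft × 40% = 235000 Ft
  → 300840 Ft

300840 Ft > 288811 Ft, so the ordinary income tax governs.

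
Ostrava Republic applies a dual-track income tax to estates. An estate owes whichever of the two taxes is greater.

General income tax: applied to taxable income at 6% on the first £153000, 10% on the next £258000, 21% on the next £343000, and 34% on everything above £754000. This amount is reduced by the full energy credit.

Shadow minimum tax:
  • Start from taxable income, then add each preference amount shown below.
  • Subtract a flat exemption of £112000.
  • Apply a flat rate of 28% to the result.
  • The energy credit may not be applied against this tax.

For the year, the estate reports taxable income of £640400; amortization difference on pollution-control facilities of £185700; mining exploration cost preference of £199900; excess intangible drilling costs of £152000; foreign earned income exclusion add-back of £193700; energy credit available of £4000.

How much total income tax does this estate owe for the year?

Shadow minimum tax:
  Adjusted income: £640400 + £185700 + £199900 + £152000 + £193700 = £1371700
  Less exemption £112000 → base £1259700
  £1259700 × 28% = £352716

General income tax:
  £153000 × 6% = £9180
  £258000 × 10% = £25800
  £229400 × 21% = £48174
  → £83154
  Less energy credit £4000 → £79154

£352716 > £79154, so the shadow minimum tax is the binding amount.

£352716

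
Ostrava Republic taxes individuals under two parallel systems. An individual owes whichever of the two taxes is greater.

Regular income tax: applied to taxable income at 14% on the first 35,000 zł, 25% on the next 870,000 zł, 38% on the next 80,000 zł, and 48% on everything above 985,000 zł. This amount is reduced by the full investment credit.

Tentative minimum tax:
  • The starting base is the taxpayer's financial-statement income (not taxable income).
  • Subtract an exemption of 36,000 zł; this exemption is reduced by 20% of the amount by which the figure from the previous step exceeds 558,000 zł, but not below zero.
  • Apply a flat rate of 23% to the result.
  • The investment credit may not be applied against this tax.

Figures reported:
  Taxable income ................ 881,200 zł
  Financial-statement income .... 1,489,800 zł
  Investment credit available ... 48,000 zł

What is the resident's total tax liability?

Tentative minimum tax:
  Base (financial-statement income): 1,489,800 zł
  Exemption: 20% × (1,489,800 zł − 558,000 zł) = 186,360 zł ≥ 36,000 zł, so the exemption is fully phased out
  Base: 1,489,800 zł − 0 zł = 1,489,800 zł
  1,489,800 zł × 23% = 342,654 zł

Regular income tax:
  35,000 zł × 14% = 4,900 zł
  846,200 zł × 25% = 211,550 zł
  → 216,450 zł
  Less investment credit 48,000 zł → 168,450 zł

342,654 zł > 168,450 zł, so the tentative minimum tax is the binding amount.

342,654 zł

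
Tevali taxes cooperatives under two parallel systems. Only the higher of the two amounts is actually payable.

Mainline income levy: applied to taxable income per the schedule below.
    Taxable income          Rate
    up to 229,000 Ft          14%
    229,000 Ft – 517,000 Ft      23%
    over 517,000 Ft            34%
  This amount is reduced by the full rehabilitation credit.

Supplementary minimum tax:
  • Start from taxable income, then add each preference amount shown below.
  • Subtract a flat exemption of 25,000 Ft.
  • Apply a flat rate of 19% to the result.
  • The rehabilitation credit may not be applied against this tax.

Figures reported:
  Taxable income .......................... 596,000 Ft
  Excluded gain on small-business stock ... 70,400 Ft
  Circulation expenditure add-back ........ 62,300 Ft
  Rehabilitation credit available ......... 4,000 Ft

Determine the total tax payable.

Supplementary minimum tax:
  Adjusted income: 596,000 Ft + 70,400 Ft + 62,300 Ft = 728,700 Ft
  Less exemption 25,000 Ft → base 703,700 Ft
  703,700 Ft × 19% = 133,703 Ft

Mainline income levy:
  229,000 Ft × 14% = 32,060 Ft
  288,000 Ft × 23% = 66,240 Ft
  79,000 Ft × 34% = 26,860 Ft
  → 125,160 Ft
  Less rehabilitation credit 4,000 Ft → 121,160 Ft

133,703 Ft > 121,160 Ft, so the supplementary minimum tax is the binding amount.

133,703 Ft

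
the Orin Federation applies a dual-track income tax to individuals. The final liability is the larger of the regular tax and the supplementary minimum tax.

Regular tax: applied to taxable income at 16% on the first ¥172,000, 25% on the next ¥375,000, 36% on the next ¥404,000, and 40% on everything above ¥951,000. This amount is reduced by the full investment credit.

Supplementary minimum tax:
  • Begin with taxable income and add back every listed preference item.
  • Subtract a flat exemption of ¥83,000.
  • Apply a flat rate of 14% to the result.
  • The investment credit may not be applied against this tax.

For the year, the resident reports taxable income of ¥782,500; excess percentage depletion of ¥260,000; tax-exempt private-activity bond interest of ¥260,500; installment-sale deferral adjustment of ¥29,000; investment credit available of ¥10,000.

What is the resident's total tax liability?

Regular tax:
  ¥172,000 × 16% = ¥27,520
  ¥375,000 × 25% = ¥93,750
  ¥235,500 × 36% = ¥84,780
  → ¥206,050
  Less investment credit ¥10,000 → ¥196,050

Supplementary minimum tax:
  Adjusted income: ¥782,500 + ¥260,000 + ¥260,500 + ¥29,000 = ¥1,332,000
  Less exemption ¥83,000 → base ¥1,249,000
  ¥1,249,000 × 14% = ¥174,860

¥196,050 > ¥174,860, so the regular tax governs.

¥196,050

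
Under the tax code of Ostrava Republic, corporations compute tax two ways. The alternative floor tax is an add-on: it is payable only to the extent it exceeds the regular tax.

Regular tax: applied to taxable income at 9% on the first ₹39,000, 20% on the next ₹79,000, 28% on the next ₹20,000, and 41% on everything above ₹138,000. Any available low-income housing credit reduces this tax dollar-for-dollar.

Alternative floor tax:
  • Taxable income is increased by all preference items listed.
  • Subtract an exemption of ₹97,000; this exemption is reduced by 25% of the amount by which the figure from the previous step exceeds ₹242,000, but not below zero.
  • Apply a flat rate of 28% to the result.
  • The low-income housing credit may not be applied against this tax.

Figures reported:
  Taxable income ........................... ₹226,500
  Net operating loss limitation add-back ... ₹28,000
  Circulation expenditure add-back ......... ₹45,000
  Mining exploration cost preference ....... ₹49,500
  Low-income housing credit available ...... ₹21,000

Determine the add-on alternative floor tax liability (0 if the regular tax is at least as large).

₹37,855

Alternative floor tax:
  Adjusted income: ₹226,500 + ₹28,000 + ₹45,000 + ₹49,500 = ₹349,000
  Exemption: ₹97,000 − 25% × (₹349,000 − ₹242,000) = ₹97,000 − ₹26,750 = ₹70,250
  Base: ₹349,000 − ₹70,250 = ₹278,750
  ₹278,750 × 28% = ₹78,050

Regular tax:
  ₹39,000 × 9% = ₹3,510
  ₹79,000 × 20% = ₹15,800
  ₹20,000 × 28% = ₹5,600
  ₹88,500 × 41% = ₹36,285
  → ₹61,195
  Less low-income housing credit ₹21,000 → ₹40,195

Excess of alternative floor tax over regular tax: ₹78,050 − ₹40,195 = ₹37,855.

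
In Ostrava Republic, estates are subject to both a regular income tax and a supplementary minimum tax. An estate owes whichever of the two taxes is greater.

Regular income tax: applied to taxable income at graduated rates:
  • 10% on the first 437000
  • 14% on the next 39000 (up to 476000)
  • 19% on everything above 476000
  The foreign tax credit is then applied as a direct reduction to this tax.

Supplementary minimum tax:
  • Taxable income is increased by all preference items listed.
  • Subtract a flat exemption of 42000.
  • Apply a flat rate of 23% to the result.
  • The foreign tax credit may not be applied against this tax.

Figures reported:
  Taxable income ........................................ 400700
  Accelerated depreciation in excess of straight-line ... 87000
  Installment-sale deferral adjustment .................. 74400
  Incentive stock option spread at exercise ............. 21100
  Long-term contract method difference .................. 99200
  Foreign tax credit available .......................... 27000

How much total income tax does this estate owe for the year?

147292

Regular income tax:
  400700 × 10% = 40070
  Less foreign tax credit 27000 → 13070

Supplementary minimum tax:
  Adjusted income: 400700 + 87000 + 74400 + 21100 + 99200 = 682400
  Less exemption 42000 → base 640400
  640400 × 23% = 147292

147292 > 13070, so the supplementary minimum tax is the binding amount.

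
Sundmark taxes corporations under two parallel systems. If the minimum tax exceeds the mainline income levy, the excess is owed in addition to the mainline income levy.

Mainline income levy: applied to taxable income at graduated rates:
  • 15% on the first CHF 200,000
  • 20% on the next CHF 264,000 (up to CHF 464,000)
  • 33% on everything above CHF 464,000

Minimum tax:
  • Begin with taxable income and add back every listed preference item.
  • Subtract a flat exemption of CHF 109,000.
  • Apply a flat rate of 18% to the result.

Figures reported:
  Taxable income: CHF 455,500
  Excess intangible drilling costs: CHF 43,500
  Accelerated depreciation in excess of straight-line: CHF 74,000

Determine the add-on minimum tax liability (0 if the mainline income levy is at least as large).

Mainline income levy:
  CHF 200,000 × 15% = CHF 30,000
  CHF 255,500 × 20% = CHF 51,100
  → CHF 81,100

Minimum tax:
  Adjusted income: CHF 455,500 + CHF 43,500 + CHF 74,000 = CHF 573,000
  Less exemption CHF 109,000 → base CHF 464,000
  CHF 464,000 × 18% = CHF 83,520

Excess of minimum tax over mainline income levy: CHF 83,520 − CHF 81,100 = CHF 2,420.

CHF 2,420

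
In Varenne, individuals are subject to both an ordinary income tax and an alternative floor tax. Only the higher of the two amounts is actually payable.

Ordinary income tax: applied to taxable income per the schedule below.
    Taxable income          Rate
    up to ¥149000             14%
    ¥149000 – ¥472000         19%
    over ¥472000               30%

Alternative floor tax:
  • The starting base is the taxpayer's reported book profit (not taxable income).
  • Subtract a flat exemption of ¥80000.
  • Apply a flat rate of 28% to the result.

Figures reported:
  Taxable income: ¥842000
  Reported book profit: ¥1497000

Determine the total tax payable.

¥396760

Alternative floor tax:
  Base (reported book profit): ¥1497000
  Less exemption ¥80000 → base ¥1417000
  ¥1417000 × 28% = ¥396760

Ordinary income tax:
  ¥149000 × 14% = ¥20860
  ¥323000 × 19% = ¥61370
  ¥370000 × 30% = ¥111000
  → ¥193230

¥396760 > ¥193230, so the alternative floor tax is the binding amount.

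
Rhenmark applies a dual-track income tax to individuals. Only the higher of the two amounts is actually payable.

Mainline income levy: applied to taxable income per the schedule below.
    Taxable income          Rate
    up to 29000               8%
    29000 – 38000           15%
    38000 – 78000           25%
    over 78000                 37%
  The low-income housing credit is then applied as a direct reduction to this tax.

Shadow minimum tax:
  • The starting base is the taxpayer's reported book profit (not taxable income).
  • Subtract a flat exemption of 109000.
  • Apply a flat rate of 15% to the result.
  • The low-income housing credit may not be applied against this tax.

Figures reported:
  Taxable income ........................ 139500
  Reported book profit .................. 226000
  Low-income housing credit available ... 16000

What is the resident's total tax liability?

20425

Mainline income levy:
  29000 × 8% = 2320
  9000 × 15% = 1350
  40000 × 25% = 10000
  61500 × 37% = 22755
  → 36425
  Less low-income housing credit 16000 → 20425

Shadow minimum tax:
  Base (reported book profit): 226000
  Less exemption 109000 → base 117000
  117000 × 15% = 17550

20425 > 17550, so the mainline income levy governs.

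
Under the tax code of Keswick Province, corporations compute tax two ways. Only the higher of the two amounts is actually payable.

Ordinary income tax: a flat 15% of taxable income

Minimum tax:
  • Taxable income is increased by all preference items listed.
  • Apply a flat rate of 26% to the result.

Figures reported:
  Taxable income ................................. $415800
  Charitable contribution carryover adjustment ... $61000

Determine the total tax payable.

$123968

Ordinary income tax:
  $415800 × 15% = $62370

Minimum tax:
  Adjusted income: $415800 + $61000 = $476800
  $476800 × 26% = $123968

$123968 > $62370, so the minimum tax is the binding amount.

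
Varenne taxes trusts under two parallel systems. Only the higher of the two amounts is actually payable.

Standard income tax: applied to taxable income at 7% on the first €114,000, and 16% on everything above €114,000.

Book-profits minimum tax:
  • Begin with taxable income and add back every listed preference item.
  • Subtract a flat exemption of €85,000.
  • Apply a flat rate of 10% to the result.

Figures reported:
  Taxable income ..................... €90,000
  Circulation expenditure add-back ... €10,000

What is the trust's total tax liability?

Book-profits minimum tax:
  Adjusted income: €90,000 + €10,000 = €100,000
  Less exemption €85,000 → base €15,000
  €15,000 × 10% = €1,500

Standard income tax:
  €90,000 × 7% = €6,300

€6,300 > €1,500, so the standard income tax governs.

€6,300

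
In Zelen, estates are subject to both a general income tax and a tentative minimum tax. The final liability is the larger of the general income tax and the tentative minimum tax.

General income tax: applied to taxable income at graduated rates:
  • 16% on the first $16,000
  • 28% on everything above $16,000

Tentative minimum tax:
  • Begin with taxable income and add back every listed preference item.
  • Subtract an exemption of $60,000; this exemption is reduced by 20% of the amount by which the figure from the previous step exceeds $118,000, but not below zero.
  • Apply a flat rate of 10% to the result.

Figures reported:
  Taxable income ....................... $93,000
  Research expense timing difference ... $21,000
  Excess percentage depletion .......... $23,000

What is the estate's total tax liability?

$24,120

Tentative minimum tax:
  Adjusted income: $93,000 + $21,000 + $23,000 = $137,000
  Exemption: $60,000 − 20% × ($137,000 − $118,000) = $60,000 − $3,800 = $56,200
  Base: $137,000 − $56,200 = $80,800
  $80,800 × 10% = $8,080

General income tax:
  $16,000 × 16% = $2,560
  $77,000 × 28% = $21,560
  → $24,120

$24,120 > $8,080, so the general income tax governs.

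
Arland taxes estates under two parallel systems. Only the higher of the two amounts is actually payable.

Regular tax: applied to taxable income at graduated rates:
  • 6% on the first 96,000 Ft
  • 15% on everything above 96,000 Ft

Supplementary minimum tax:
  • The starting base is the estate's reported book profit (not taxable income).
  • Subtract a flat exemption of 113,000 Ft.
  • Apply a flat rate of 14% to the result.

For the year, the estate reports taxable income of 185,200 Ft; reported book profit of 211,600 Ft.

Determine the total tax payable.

Supplementary minimum tax:
  Base (reported book profit): 211,600 Ft
  Less exemption 113,000 Ft → base 98,600 Ft
  98,600 Ft × 14% = 13,804 Ft

Regular tax:
  96,000 Ft × 6% = 5,760 Ft
  89,200 Ft × 15% = 13,380 Ft
  → 19,140 Ft

19,140 Ft > 13,804 Ft, so the regular tax governs.

19,140 Ft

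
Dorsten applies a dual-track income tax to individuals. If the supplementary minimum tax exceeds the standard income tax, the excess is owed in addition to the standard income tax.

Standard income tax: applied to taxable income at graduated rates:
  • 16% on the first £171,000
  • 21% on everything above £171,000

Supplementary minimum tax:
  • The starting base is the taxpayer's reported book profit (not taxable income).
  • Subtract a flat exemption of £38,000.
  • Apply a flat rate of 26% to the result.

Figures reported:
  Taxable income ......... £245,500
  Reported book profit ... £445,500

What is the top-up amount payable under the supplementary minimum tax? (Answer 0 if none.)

£62,945

Standard income tax:
  £171,000 × 16% = £27,360
  £74,500 × 21% = £15,645
  → £43,005

Supplementary minimum tax:
  Base (reported book profit): £445,500
  Less exemption £38,000 → base £407,500
  £407,500 × 26% = £105,950

Excess of supplementary minimum tax over standard income tax: £105,950 − £43,005 = £62,945.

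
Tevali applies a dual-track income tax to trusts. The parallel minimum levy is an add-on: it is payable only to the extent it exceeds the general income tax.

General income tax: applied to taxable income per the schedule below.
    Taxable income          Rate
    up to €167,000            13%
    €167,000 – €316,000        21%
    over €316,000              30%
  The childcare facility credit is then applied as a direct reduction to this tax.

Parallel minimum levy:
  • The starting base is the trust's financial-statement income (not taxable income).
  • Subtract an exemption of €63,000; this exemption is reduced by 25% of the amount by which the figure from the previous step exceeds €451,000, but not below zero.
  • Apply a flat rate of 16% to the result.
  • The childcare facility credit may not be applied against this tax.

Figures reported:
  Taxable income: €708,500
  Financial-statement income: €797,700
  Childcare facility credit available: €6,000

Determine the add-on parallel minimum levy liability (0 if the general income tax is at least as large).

€0

General income tax:
  €167,000 × 13% = €21,710
  €149,000 × 21% = €31,290
  €392,500 × 30% = €117,750
  → €170,750
  Less childcare facility credit €6,000 → €164,750

Parallel minimum levy:
  Base (financial-statement income): €797,700
  Exemption: 25% × (€797,700 − €451,000) = €86,675 ≥ €63,000, so the exemption is fully phased out
  Base: €797,700 − €0 = €797,700
  €797,700 × 16% = €127,632

€127,632 ≤ €164,750, so no add-on is due.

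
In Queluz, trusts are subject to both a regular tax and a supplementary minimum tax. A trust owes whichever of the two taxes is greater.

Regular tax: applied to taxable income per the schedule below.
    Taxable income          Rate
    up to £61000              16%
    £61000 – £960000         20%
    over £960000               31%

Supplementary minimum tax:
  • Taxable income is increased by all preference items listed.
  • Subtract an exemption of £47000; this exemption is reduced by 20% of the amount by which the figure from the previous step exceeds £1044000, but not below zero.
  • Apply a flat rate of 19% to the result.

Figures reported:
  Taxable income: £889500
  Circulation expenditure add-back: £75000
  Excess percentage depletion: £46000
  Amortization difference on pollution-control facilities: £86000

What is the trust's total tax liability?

Supplementary minimum tax:
  Adjusted income: £889500 + £75000 + £46000 + £86000 = £1096500
  Exemption: £47000 − 20% × (£1096500 − £1044000) = £47000 − £10500 = £36500
  Base: £1096500 − £36500 = £1060000
  £1060000 × 19% = £201400

Regular tax:
  £61000 × 16% = £9760
  £828500 × 20% = £165700
  → £175460

£201400 > £175460, so the supplementary minimum tax is the binding amount.

£201400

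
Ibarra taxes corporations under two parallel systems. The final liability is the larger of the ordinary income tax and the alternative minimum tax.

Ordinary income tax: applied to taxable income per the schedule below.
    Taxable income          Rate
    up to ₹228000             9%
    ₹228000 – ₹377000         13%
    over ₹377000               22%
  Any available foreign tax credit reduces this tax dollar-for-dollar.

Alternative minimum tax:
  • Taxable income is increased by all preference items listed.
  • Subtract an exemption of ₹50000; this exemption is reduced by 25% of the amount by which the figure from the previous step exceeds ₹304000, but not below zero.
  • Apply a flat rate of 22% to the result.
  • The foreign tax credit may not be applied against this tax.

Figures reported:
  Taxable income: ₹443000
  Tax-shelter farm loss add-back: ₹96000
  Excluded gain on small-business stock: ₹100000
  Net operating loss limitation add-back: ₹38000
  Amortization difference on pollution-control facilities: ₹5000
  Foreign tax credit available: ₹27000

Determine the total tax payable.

₹150040

Alternative minimum tax:
  Adjusted income: ₹443000 + ₹96000 + ₹100000 + ₹38000 + ₹5000 = ₹682000
  Exemption: 25% × (₹682000 − ₹304000) = ₹94500 ≥ ₹50000, so the exemption is fully phased out
  Base: ₹682000 − ₹0 = ₹682000
  ₹682000 × 22% = ₹150040

Ordinary income tax:
  ₹228000 × 9% = ₹20520
  ₹149000 × 13% = ₹19370
  ₹66000 × 22% = ₹14520
  → ₹54410
  Less foreign tax credit ₹27000 → ₹27410

₹150040 > ₹27410, so the alternative minimum tax is the binding amount.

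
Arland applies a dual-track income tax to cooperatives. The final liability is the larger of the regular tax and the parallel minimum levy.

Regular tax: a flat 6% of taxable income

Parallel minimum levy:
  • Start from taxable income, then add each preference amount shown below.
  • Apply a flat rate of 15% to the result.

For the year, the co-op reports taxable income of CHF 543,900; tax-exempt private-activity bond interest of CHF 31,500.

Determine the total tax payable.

Parallel minimum levy:
  Adjusted income: CHF 543,900 + CHF 31,500 = CHF 575,400
  CHF 575,400 × 15% = CHF 86,310

Regular tax:
  CHF 543,900 × 6% = CHF 32,634

CHF 86,310 > CHF 32,634, so the parallel minimum levy is the binding amount.

CHF 86,310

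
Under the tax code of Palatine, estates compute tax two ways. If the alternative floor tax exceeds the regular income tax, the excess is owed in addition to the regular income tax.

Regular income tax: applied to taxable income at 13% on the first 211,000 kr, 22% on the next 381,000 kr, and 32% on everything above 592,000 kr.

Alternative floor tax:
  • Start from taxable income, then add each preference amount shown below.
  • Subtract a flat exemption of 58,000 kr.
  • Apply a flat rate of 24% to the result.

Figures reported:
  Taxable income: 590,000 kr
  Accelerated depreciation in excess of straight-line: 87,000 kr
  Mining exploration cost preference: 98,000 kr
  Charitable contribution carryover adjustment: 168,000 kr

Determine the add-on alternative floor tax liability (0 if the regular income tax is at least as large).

Alternative floor tax:
  Adjusted income: 590,000 kr + 87,000 kr + 98,000 kr + 168,000 kr = 943,000 kr
  Less exemption 58,000 kr → base 885,000 kr
  885,000 kr × 24% = 212,400 kr

Regular income tax:
  211,000 kr × 13% = 27,430 kr
  379,000 kr × 22% = 83,380 kr
  → 110,810 kr

Excess of alternative floor tax over regular income tax: 212,400 kr − 110,810 kr = 101,590 kr.

101,590 kr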